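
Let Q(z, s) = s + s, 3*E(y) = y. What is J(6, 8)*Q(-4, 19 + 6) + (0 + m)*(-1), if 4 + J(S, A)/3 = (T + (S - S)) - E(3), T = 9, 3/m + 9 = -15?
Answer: 4801/8 ≈ 600.13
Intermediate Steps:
m = -⅛ (m = 3/(-9 - 15) = 3/(-24) = 3*(-1/24) = -⅛ ≈ -0.12500)
E(y) = y/3
Q(z, s) = 2*s
J(S, A) = 12 (J(S, A) = -12 + 3*((9 + (S - S)) - 3/3) = -12 + 3*((9 + 0) - 1*1) = -12 + 3*(9 - 1) = -12 + 3*8 = -12 + 24 = 12)
J(6, 8)*Q(-4, 19 + 6) + (0 + m)*(-1) = 12*(2*(19 + 6)) + (0 - ⅛)*(-1) = 12*(2*25) - ⅛*(-1) = 12*50 + ⅛ = 600 + ⅛ = 4801/8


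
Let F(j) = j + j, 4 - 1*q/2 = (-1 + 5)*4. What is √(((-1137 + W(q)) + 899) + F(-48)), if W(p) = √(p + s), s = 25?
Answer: 3*I*√37 ≈ 18.248*I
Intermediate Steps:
q = -24 (q = 8 - 2*(-1 + 5)*4 = 8 - 8*4 = 8 - 2*16 = 8 - 32 = -24)
F(j) = 2*j
W(p) = √(25 + p) (W(p) = √(p + 25) = √(25 + p))
√(((-1137 + W(q)) + 899) + F(-48)) = √(((-1137 + √(25 - 24)) + 899) + 2*(-48)) = √(((-1137 + √1) + 899) - 96) = √(((-1137 + 1) + 899) - 96) = √((-1136 + 899) - 96) = √(-237 - 96) = √(-333) = 3*I*√37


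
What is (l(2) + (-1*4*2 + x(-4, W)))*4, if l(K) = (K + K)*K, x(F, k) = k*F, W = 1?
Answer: -16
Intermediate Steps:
x(F, k) = F*k
l(K) = 2*K² (l(K) = (2*K)*K = 2*K²)
(l(2) + (-1*4*2 + x(-4, W)))*4 = (2*2² + (-1*4*2 - 4*1))*4 = (2*4 + (-4*2 - 4))*4 = (8 + (-8 - 4))*4 = (8 - 12)*4 = -4*4 = -16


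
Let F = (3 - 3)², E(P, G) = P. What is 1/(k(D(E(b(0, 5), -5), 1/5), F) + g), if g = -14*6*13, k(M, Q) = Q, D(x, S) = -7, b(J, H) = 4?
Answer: -1/1092 ≈ -0.00091575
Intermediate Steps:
F = 0 (F = 0² = 0)
g = -1092 (g = -84*13 = -1092)
1/(k(D(E(b(0, 5), -5), 1/5), F) + g) = 1/(0 - 1092) = 1/(-1092) = -1/1092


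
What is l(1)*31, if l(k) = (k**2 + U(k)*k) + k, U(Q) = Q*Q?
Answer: 93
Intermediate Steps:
U(Q) = Q**2
l(k) = k + k**2 + k**3 (l(k) = (k**2 + k**2*k) + k = (k**2 + k**3) + k = k + k**2 + k**3)
l(1)*31 = (1*(1 + 1 + 1**2))*31 = (1*(1 + 1 + 1))*31 = (1*3)*31 = 3*31 = 93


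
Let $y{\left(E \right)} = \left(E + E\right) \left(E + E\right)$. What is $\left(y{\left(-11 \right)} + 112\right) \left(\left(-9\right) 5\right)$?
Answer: $-26820$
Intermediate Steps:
$y{\left(E \right)} = 4 E^{2}$ ($y{\left(E \right)} = 2 E 2 E = 4 E^{2}$)
$\left(y{\left(-11 \right)} + 112\right) \left(\left(-9\right) 5\right) = \left(4 \left(-11\right)^{2} + 112\right) \left(\left(-9\right) 5\right) = \left(4 \cdot 121 + 112\right) \left(-45\right) = \left(484 + 112\right) \left(-45\right) = 596 \left(-45\right) = -26820$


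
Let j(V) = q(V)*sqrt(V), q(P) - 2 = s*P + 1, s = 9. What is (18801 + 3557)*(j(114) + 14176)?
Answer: 316947008 + 23006382*sqrt(114) ≈ 5.6259e+8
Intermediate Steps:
q(P) = 3 + 9*P (q(P) = 2 + (9*P + 1) = 2 + (1 + 9*P) = 3 + 9*P)
j(V) = sqrt(V)*(3 + 9*V) (j(V) = (3 + 9*V)*sqrt(V) = sqrt(V)*(3 + 9*V))
(18801 + 3557)*(j(114) + 14176) = (18801 + 3557)*(sqrt(114)*(3 + 9*114) + 14176) = 22358*(sqrt(114)*(3 + 1026) + 14176) = 22358*(sqrt(114)*1029 + 14176) = 22358*(1029*sqrt(114) + 14176) = 22358*(14176 + 1029*sqrt(114)) = 316947008 + 23006382*sqrt(114)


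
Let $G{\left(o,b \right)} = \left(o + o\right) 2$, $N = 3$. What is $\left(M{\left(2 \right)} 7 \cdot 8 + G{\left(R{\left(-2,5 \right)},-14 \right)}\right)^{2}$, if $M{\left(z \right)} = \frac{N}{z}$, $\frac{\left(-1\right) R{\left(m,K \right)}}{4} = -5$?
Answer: $26896$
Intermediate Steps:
$R{\left(m,K \right)} = 20$ ($R{\left(m,K \right)} = \left(-4\right) \left(-5\right) = 20$)
$M{\left(z \right)} = \frac{3}{z}$
$G{\left(o,b \right)} = 4 o$ ($G{\left(o,b \right)} = 2 o 2 = 4 o$)
$\left(M{\left(2 \right)} 7 \cdot 8 + G{\left(R{\left(-2,5 \right)},-14 \right)}\right)^{2} = \left(\frac{3}{2} \cdot 7 \cdot 8 + 4 \cdot 20\right)^{2} = \left(3 \cdot \frac{1}{2} \cdot 7 \cdot 8 + 80\right)^{2} = \left(\frac{3}{2} \cdot 7 \cdot 8 + 80\right)^{2} = \left(\frac{21}{2} \cdot 8 + 80\right)^{2} = \left(84 + 80\right)^{2} = 164^{2} = 26896$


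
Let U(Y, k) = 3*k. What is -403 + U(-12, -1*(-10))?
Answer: -373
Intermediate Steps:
-403 + U(-12, -1*(-10)) = -403 + 3*(-1*(-10)) = -403 + 3*10 = -403 + 30 = -373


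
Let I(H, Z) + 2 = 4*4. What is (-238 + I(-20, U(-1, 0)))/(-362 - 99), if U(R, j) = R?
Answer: 224/461 ≈ 0.48590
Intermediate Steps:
I(H, Z) = 14 (I(H, Z) = -2 + 4*4 = -2 + 16 = 14)
(-238 + I(-20, U(-1, 0)))/(-362 - 99) = (-238 + 14)/(-362 - 99) = -224/(-461) = -224*(-1/461) = 224/461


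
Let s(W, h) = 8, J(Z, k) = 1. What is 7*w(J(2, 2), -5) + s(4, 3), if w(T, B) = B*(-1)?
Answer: 43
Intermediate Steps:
w(T, B) = -B
7*w(J(2, 2), -5) + s(4, 3) = 7*(-1*(-5)) + 8 = 7*5 + 8 = 35 + 8 = 43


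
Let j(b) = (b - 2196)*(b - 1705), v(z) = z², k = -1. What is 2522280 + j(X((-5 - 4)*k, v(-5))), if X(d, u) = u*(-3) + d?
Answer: 6528282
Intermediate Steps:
X(d, u) = d - 3*u (X(d, u) = -3*u + d = d - 3*u)
j(b) = (-2196 + b)*(-1705 + b)
2522280 + j(X((-5 - 4)*k, v(-5))) = 2522280 + (3744180 + ((-5 - 4)*(-1) - 3*(-5)²)² - 3901*((-5 - 4)*(-1) - 3*(-5)²)) = 2522280 + (3744180 + (-9*(-1) - 3*25)² - 3901*(-9*(-1) - 3*25)) = 2522280 + (3744180 + (9 - 75)² - 3901*(9 - 75)) = 2522280 + (3744180 + (-66)² - 3901*(-66)) = 2522280 + (3744180 + 4356 + 257466) = 2522280 + 4006002 = 6528282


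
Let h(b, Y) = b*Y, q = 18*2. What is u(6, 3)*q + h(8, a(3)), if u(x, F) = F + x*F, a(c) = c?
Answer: 780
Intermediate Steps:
q = 36
h(b, Y) = Y*b
u(x, F) = F + F*x
u(6, 3)*q + h(8, a(3)) = (3*(1 + 6))*36 + 3*8 = (3*7)*36 + 24 = 21*36 + 24 = 756 + 24 = 780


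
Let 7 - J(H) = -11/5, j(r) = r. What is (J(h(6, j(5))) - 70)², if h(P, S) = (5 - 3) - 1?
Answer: 92416/25 ≈ 3696.6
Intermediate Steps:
h(P, S) = 1 (h(P, S) = 2 - 1 = 1)
J(H) = 46/5 (J(H) = 7 - (-11)/5 = 7 - 1*(-11/5) = 7 + 11/5 = 46/5)
(J(h(6, j(5))) - 70)² = (46/5 - 70)² = (-304/5)² = 92416/25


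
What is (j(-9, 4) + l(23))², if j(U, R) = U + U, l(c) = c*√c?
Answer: 12491 - 828*√23 ≈ 8520.0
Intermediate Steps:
l(c) = c^(3/2)
j(U, R) = 2*U
(j(-9, 4) + l(23))² = (2*(-9) + 23^(3/2))² = (-18 + 23*√23)²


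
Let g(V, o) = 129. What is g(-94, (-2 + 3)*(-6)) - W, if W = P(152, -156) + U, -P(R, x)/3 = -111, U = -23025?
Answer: 22821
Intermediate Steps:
P(R, x) = 333 (P(R, x) = -3*(-111) = 333)
W = -22692 (W = 333 - 23025 = -22692)
g(-94, (-2 + 3)*(-6)) - W = 129 - 1*(-22692) = 129 + 22692 = 22821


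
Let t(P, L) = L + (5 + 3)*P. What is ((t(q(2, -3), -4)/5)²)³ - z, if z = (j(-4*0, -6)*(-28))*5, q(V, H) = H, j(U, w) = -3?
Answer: 475327804/15625 ≈ 30421.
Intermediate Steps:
t(P, L) = L + 8*P
z = 420 (z = -3*(-28)*5 = 84*5 = 420)
((t(q(2, -3), -4)/5)²)³ - z = (((-4 + 8*(-3))/5)²)³ - 1*420 = (((-4 - 24)*(⅕))²)³ - 420 = ((-28*⅕)²)³ - 420 = ((-28/5)²)³ - 420 = (784/25)³ - 420 = 481890304/15625 - 420 = 475327804/15625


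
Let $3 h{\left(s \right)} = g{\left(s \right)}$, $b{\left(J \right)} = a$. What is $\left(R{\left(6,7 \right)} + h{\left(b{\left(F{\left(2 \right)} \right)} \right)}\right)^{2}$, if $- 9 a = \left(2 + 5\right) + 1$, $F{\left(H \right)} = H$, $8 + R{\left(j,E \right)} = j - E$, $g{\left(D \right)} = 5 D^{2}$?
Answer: $\frac{3485689}{59049} \approx 59.03$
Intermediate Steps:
$R{\left(j,E \right)} = -8 + j - E$ ($R{\left(j,E \right)} = -8 - \left(E - j\right) = -8 + j - E$)
$a = - \frac{8}{9}$ ($a = - \frac{\left(2 + 5\right) + 1}{9} = - \frac{7 + 1}{9} = \left(- \frac{1}{9}\right) 8 = - \frac{8}{9} \approx -0.88889$)
$b{\left(J \right)} = - \frac{8}{9}$
$h{\left(s \right)} = \frac{5 s^{2}}{3}$
$\left(R{\left(6,7 \right)} + h{\left(b{\left(F{\left(2 \right)} \right)} \right)}\right)^{2} = \left(\left(-8 + 6 - 7\right) + \frac{5 \left(- \frac{8}{9}\right)^{2}}{3}\right)^{2} = \left(\left(-8 + 6 - 7\right) + \frac{5}{3} \cdot \frac{64}{81}\right)^{2} = \left(-9 + \frac{320}{243}\right)^{2} = \left(- \frac{1867}{243}\right)^{2} = \frac{3485689}{59049}$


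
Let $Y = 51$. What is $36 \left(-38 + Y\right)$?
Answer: $468$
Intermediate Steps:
$36 \left(-38 + Y\right) = 36 \left(-38 + 51\right) = 36 \cdot 13 = 468$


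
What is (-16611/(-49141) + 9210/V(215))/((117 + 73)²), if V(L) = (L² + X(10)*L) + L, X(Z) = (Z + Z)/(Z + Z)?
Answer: 245514963/16553101623100 ≈ 1.4832e-5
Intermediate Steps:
X(Z) = 1 (X(Z) = (2*Z)/((2*Z)) = (2*Z)*(1/(2*Z)) = 1)
V(L) = L² + 2*L (V(L) = (L² + 1*L) + L = (L² + L) + L = (L + L²) + L = L² + 2*L)
(-16611/(-49141) + 9210/V(215))/((117 + 73)²) = (-16611/(-49141) + 9210/((215*(2 + 215))))/((117 + 73)²) = (-16611*(-1/49141) + 9210/((215*217)))/(190²) = (16611/49141 + 9210/46655)/36100 = (16611/49141 + 9210*(1/46655))*(1/36100) = (16611/49141 + 1842/9331)*(1/36100) = (245514963/458534671)*(1/36100) = 245514963/16553101623100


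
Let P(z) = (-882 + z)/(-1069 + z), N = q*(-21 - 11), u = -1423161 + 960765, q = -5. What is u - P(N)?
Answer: -420318686/909 ≈ -4.6240e+5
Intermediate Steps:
u = -462396
N = 160 (N = -5*(-21 - 11) = -5*(-32) = 160)
P(z) = (-882 + z)/(-1069 + z)
u - P(N) = -462396 - (-882 + 160)/(-1069 + 160) = -462396 - (-722)/(-909) = -462396 - (-1)*(-722)/909 = -462396 - 1*722/909 = -462396 - 722/909 = -420318686/909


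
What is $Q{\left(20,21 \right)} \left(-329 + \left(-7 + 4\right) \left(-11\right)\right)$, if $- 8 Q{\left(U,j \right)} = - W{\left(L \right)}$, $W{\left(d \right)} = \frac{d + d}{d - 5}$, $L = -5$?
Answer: $-37$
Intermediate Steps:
$W{\left(d \right)} = \frac{2 d}{-5 + d}$
$Q{\left(U,j \right)} = \frac{1}{8}$ ($Q{\left(U,j \right)} = - \frac{\left(-1\right) 2 \left(-5\right) \frac{1}{-5 - 5}}{8} = - \frac{\left(-1\right) 2 \left(-5\right) \frac{1}{-10}}{8} = - \frac{\left(-1\right) 2 \left(-5\right) \left(- \frac{1}{10}\right)}{8} = - \frac{\left(-1\right) 1}{8} = \left(- \frac{1}{8}\right) \left(-1\right) = \frac{1}{8}$)
$Q{\left(20,21 \right)} \left(-329 + \left(-7 + 4\right) \left(-11\right)\right) = \frac{-329 + \left(-7 + 4\right) \left(-11\right)}{8} = \frac{-329 - -33}{8} = \frac{-329 + 33}{8} = \frac{1}{8} \left(-296\right) = -37$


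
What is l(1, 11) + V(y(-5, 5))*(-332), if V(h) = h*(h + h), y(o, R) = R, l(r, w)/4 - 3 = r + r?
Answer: -16580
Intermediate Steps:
l(r, w) = 12 + 8*r (l(r, w) = 12 + 4*(r + r) = 12 + 4*(2*r) = 12 + 8*r)
V(h) = 2*h**2 (V(h) = h*(2*h) = 2*h**2)
l(1, 11) + V(y(-5, 5))*(-332) = (12 + 8*1) + (2*5**2)*(-332) = (12 + 8) + (2*25)*(-332) = 20 + 50*(-332) = 20 - 16600 = -16580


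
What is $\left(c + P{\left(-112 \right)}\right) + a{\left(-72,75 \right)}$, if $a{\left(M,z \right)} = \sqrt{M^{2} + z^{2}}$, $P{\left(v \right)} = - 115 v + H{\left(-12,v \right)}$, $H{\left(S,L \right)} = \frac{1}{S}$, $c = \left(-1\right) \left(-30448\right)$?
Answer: $\frac{519935}{12} + 3 \sqrt{1201} \approx 43432.0$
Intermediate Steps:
$c = 30448$
$P{\left(v \right)} = - \frac{1}{12} - 115 v$ ($P{\left(v \right)} = - 115 v + \frac{1}{-12} = - 115 v - \frac{1}{12} = - \frac{1}{12} - 115 v$)
$\left(c + P{\left(-112 \right)}\right) + a{\left(-72,75 \right)} = \left(30448 - - \frac{154559}{12}\right) + \sqrt{\left(-72\right)^{2} + 75^{2}} = \left(30448 + \left(- \frac{1}{12} + 12880\right)\right) + \sqrt{5184 + 5625} = \left(30448 + \frac{154559}{12}\right) + \sqrt{10809} = \frac{519935}{12} + 3 \sqrt{1201}$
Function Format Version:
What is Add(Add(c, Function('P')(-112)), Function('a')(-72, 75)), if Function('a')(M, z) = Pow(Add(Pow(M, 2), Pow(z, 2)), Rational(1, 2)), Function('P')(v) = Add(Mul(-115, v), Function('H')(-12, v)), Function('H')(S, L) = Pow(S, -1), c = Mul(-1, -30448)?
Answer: Add(Rational(519935, 12), Mul(3, Pow(1201, Rational(1, 2)))) ≈ 43432.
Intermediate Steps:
c = 30448
Function('P')(v) = Add(Rational(-1, 12), Mul(-115, v)) (Function('P')(v) = Add(Mul(-115, v), Pow(-12, -1)) = Add(Mul(-115, v), Rational(-1, 12)) = Add(Rational(-1, 12), Mul(-115, v)))
Add(Add(c, Function('P')(-112)), Function('a')(-72, 75)) = Add(Add(30448, Add(Rational(-1, 12), Mul(-115, -112))), Pow(Add(Pow(-72, 2), Pow(75, 2)), Rational(1, 2))) = Add(Add(30448, Add(Rational(-1, 12), 12880)), Pow(Add(5184, 5625), Rational(1, 2))) = Add(Add(30448, Rational(154559, 12)), Pow(10809, Rational(1, 2))) = Add(Rational(519935, 12), Mul(3, Pow(1201, Rational(1, 2))))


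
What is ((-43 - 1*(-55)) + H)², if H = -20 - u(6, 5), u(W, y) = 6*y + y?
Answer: 1849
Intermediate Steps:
u(W, y) = 7*y
H = -55 (H = -20 - 7*5 = -20 - 1*35 = -20 - 35 = -55)
((-43 - 1*(-55)) + H)² = ((-43 - 1*(-55)) - 55)² = ((-43 + 55) - 55)² = (12 - 55)² = (-43)² = 1849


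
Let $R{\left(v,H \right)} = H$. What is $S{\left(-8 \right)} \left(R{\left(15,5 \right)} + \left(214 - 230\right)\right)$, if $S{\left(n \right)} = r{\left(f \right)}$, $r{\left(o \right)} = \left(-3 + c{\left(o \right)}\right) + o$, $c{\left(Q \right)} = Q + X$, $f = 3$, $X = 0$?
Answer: $-33$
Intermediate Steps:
$c{\left(Q \right)} = Q$ ($c{\left(Q \right)} = Q + 0 = Q$)
$r{\left(o \right)} = -3 + 2 o$ ($r{\left(o \right)} = \left(-3 + o\right) + o = -3 + 2 o$)
$S{\left(n \right)} = 3$ ($S{\left(n \right)} = -3 + 2 \cdot 3 = -3 + 6 = 3$)
$S{\left(-8 \right)} \left(R{\left(15,5 \right)} + \left(214 - 230\right)\right) = 3 \left(5 + \left(214 - 230\right)\right) = 3 \left(5 - 16\right) = 3 \left(-11\right) = -33$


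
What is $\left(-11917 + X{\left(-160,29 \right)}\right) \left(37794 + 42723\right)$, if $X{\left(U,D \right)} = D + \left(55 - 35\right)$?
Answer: $-955575756$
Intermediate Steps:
$X{\left(U,D \right)} = 20 + D$ ($X{\left(U,D \right)} = D + 20 = 20 + D$)
$\left(-11917 + X{\left(-160,29 \right)}\right) \left(37794 + 42723\right) = \left(-11917 + \left(20 + 29\right)\right) \left(37794 + 42723\right) = \left(-11917 + 49\right) 80517 = \left(-11868\right) 80517 = -955575756$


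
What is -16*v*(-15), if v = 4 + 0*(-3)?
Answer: 960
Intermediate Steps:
v = 4 (v = 4 + 0 = 4)
-16*v*(-15) = -16*4*(-15) = -64*(-15) = 960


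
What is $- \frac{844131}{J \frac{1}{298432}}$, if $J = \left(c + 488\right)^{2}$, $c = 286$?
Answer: $- \frac{20992975216}{49923} \approx -4.2051 \cdot 10^{5}$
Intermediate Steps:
$J = 599076$ ($J = \left(286 + 488\right)^{2} = 774^{2} = 599076$)
$- \frac{844131}{J \frac{1}{298432}} = - \frac{844131}{599076 \cdot \frac{1}{298432}} = - \frac{844131}{\frac{149769}{74608}} = \left(-844131\right) \frac{74608}{149769} = - \frac{20992975216}{49923}$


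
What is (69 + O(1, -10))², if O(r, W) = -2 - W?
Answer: 5929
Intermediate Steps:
(69 + O(1, -10))² = (69 + (-2 - 1*(-10)))² = (69 + (-2 + 10))² = (69 + 8)² = 77² = 5929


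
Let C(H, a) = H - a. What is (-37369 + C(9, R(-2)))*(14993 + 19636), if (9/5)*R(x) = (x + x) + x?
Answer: -1293624010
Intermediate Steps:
R(x) = 5*x/3 (R(x) = 5*((x + x) + x)/9 = 5*(2*x + x)/9 = 5*(3*x)/9 = 5*x/3)
(-37369 + C(9, R(-2)))*(14993 + 19636) = (-37369 + (9 - 5*(-2)/3))*(14993 + 19636) = (-37369 + (9 - 1*(-10/3)))*34629 = (-37369 + (9 + 10/3))*34629 = (-37369 + 37/3)*34629 = -112070/3*34629 = -1293624010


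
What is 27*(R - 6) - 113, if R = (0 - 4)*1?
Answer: -383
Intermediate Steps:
R = -4 (R = -4*1 = -4)
27*(R - 6) - 113 = 27*(-4 - 6) - 113 = 27*(-10) - 113 = -270 - 113 = -383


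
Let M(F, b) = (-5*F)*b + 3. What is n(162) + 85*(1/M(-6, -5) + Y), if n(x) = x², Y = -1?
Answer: 3845288/147 ≈ 26158.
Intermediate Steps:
M(F, b) = 3 - 5*F*b (M(F, b) = -5*F*b + 3 = 3 - 5*F*b)
n(162) + 85*(1/M(-6, -5) + Y) = 162² + 85*(1/(3 - 5*(-6)*(-5)) - 1) = 26244 + 85*(1/(3 - 150) - 1) = 26244 + 85*(1/(-147) - 1) = 26244 + 85*(-1/147 - 1) = 26244 + 85*(-148/147) = 26244 - 12580/147 = 3845288/147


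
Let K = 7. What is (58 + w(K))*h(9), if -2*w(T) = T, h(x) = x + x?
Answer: 981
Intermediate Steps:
h(x) = 2*x
w(T) = -T/2
(58 + w(K))*h(9) = (58 - ½*7)*(2*9) = (58 - 7/2)*18 = (109/2)*18 = 981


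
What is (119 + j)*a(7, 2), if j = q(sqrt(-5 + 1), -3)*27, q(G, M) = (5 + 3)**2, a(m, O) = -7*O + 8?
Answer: -11082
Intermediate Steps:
a(m, O) = 8 - 7*O
q(G, M) = 64 (q(G, M) = 8**2 = 64)
j = 1728 (j = 64*27 = 1728)
(119 + j)*a(7, 2) = (119 + 1728)*(8 - 7*2) = 1847*(8 - 14) = 1847*(-6) = -11082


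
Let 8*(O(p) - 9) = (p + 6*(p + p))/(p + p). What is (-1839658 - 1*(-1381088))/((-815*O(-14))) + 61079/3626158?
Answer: 5322674349681/92797009378 ≈ 57.358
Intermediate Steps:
O(p) = 157/16 (O(p) = 9 + ((p + 6*(p + p))/(p + p))/8 = 9 + ((p + 6*(2*p))/((2*p)))/8 = 9 + ((p + 12*p)*(1/(2*p)))/8 = 9 + ((13*p)*(1/(2*p)))/8 = 9 + (⅛)*(13/2) = 9 + 13/16 = 157/16)
(-1839658 - 1*(-1381088))/((-815*O(-14))) + 61079/3626158 = (-1839658 - 1*(-1381088))/((-815*157/16)) + 61079/3626158 = (-1839658 + 1381088)/(-127955/16) + 61079*(1/3626158) = -458570*(-16/127955) + 61079/3626158 = 1467424/25591 + 61079/3626158 = 5322674349681/92797009378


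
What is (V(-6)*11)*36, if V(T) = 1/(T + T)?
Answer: -33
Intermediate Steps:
V(T) = 1/(2*T)
(V(-6)*11)*36 = (((½)/(-6))*11)*36 = (((½)*(-⅙))*11)*36 = -1/12*11*36 = -11/12*36 = -33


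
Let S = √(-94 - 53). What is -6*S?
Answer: -42*I*√3 ≈ -72.746*I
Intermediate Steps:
S = 7*I*√3 (S = √(-147) = 7*I*√3 ≈ 12.124*I)
-6*S = -42*I*√3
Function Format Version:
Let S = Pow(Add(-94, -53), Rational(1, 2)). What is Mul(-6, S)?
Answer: Mul(-42, I, Pow(3, Rational(1, 2))) ≈ Mul(-72.746, I)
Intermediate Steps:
S = Mul(7, I, Pow(3, Rational(1, 2))) (S = Pow(-147, Rational(1, 2)) = Mul(7, I, Pow(3, Rational(1, 2))) ≈ Mul(12.124, I))
Mul(-6, S) = Mul(-6, Mul(7, I, Pow(3, Rational(1, 2)))) = Mul(-42, I, Pow(3, Rational(1, 2)))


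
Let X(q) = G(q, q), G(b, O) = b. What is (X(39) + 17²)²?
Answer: 107584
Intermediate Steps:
X(q) = q
(X(39) + 17²)² = (39 + 17²)² = (39 + 289)² = 328² = 107584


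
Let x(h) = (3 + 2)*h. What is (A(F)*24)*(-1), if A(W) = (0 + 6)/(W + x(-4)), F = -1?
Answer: 48/7 ≈ 6.8571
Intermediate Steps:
x(h) = 5*h
A(W) = 6/(-20 + W) (A(W) = (0 + 6)/(W + 5*(-4)) = 6/(W - 20) = 6/(-20 + W))
(A(F)*24)*(-1) = ((6/(-20 - 1))*24)*(-1) = ((6/(-21))*24)*(-1) = ((6*(-1/21))*24)*(-1) = -2/7*24*(-1) = -48/7*(-1) = 48/7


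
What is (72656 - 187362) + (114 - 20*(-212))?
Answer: -110352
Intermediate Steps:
(72656 - 187362) + (114 - 20*(-212)) = -114706 + (114 + 4240) = -114706 + 4354 = -110352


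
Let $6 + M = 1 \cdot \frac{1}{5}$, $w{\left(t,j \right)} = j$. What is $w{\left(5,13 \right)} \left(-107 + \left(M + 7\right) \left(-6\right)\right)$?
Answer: $- \frac{7423}{5} \approx -1484.6$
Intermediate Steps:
$M = - \frac{29}{5}$ ($M = -6 + 1 \cdot \frac{1}{5} = -6 + \frac{1}{5} = - \frac{29}{5} \approx -5.8$)
$w{\left(5,13 \right)} \left(-107 + \left(M + 7\right) \left(-6\right)\right) = 13 \left(-107 + \left(- \frac{29}{5} + 7\right) \left(-6\right)\right) = 13 \left(-107 + \frac{6}{5} \left(-6\right)\right) = 13 \left(-107 - \frac{36}{5}\right) = 13 \left(- \frac{571}{5}\right) = - \frac{7423}{5}$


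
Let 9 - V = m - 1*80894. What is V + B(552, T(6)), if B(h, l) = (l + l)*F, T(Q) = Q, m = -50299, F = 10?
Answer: 131322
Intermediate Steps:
V = 131202 (V = 9 - (-50299 - 1*80894) = 9 - (-50299 - 80894) = 9 - 1*(-131193) = 9 + 131193 = 131202)
B(h, l) = 20*l (B(h, l) = (l + l)*10 = (2*l)*10 = 20*l)
V + B(552, T(6)) = 131202 + 20*6 = 131202 + 120 = 131322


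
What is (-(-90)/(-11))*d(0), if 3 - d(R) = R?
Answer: -270/11 ≈ -24.545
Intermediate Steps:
d(R) = 3 - R
(-(-90)/(-11))*d(0) = (-(-90)/(-11))*(3 - 1*0) = (-(-90)*(-1)/11)*(3 + 0) = -6*15/11*3 = -90/11*3 = -270/11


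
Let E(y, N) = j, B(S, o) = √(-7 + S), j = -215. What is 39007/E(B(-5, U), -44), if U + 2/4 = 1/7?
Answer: -39007/215 ≈ -181.43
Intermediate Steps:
U = -5/14 (U = -½ + 1/7 = -½ + 1*(⅐) = -½ + ⅐ = -5/14 ≈ -0.35714)
E(y, N) = -215
39007/E(B(-5, U), -44) = 39007/(-215) = 39007*(-1/215) = -39007/215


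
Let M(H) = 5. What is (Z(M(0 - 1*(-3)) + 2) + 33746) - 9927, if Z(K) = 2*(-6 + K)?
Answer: 23821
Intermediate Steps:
Z(K) = -12 + 2*K
(Z(M(0 - 1*(-3)) + 2) + 33746) - 9927 = ((-12 + 2*(5 + 2)) + 33746) - 9927 = ((-12 + 2*7) + 33746) - 9927 = ((-12 + 14) + 33746) - 9927 = (2 + 33746) - 9927 = 33748 - 9927 = 23821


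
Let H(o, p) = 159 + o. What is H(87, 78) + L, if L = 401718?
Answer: 401964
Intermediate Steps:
H(87, 78) + L = (159 + 87) + 401718 = 246 + 401718 = 401964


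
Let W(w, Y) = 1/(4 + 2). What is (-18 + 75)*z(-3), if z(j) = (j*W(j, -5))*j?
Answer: 171/2 ≈ 85.500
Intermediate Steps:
W(w, Y) = 1/6
z(j) = j**2/6 (z(j) = (j*(1/6))*j = (j/6)*j = j**2/6)
(-18 + 75)*z(-3) = (-18 + 75)*((1/6)*(-3)**2) = 57*((1/6)*9) = 57*(3/2) = 171/2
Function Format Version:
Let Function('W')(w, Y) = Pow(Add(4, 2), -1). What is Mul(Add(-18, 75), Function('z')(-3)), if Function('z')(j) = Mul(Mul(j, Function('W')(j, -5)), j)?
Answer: Rational(171, 2) ≈ 85.500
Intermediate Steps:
Function('W')(w, Y) = Rational(1, 6) (Function('W')(w, Y) = Pow(6, -1) = Rational(1, 6))
Function('z')(j) = Mul(Rational(1, 6), Pow(j, 2)) (Function('z')(j) = Mul(Mul(j, Rational(1, 6)), j) = Mul(Mul(Rational(1, 6), j), j) = Mul(Rational(1, 6), Pow(j, 2)))
Mul(Add(-18, 75), Function('z')(-3)) = Mul(Add(-18, 75), Mul(Rational(1, 6), Pow(-3, 2))) = Mul(57, Mul(Rational(1, 6), 9)) = Mul(57, Rational(3, 2)) = Rational(171, 2)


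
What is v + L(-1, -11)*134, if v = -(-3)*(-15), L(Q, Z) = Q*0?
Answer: -45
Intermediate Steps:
L(Q, Z) = 0
v = -45 (v = -1*45 = -45)
v + L(-1, -11)*134 = -45 + 0*134 = -45 + 0 = -45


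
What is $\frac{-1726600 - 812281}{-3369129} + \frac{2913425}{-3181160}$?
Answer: $- \frac{347823594973}{2143547681928} \approx -0.16227$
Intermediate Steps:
$\frac{-1726600 - 812281}{-3369129} + \frac{2913425}{-3181160} = \left(-2538881\right) \left(- \frac{1}{3369129}\right) + 2913425 \left(- \frac{1}{3181160}\right) = \frac{2538881}{3369129} - \frac{582685}{636232} = - \frac{347823594973}{2143547681928}$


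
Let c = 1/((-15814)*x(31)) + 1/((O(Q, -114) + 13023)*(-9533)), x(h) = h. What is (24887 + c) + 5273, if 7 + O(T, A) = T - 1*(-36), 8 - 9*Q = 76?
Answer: 8273751250461230847/274328622381400 ≈ 30160.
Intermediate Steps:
Q = -68/9 (Q = 8/9 - ⅑*76 = 8/9 - 76/9 = -68/9 ≈ -7.5556)
O(T, A) = 29 + T (O(T, A) = -7 + (T - 1*(-36)) = -7 + (T + 36) = -7 + (36 + T) = 29 + T)
c = -561793153/274328622381400 (c = 1/(-15814*31) + 1/(((29 - 68/9) + 13023)*(-9533)) = -1/15814*1/31 - 1/9533/(193/9 + 13023) = -1/490234 - 1/9533/(117400/9) = -1/490234 + (9/117400)*(-1/9533) = -1/490234 - 9/1119174200 = -561793153/274328622381400 ≈ -2.0479e-6)
(24887 + c) + 5273 = (24887 - 561793153/274328622381400) + 5273 = 6827216424644108647/274328622381400 + 5273 = 8273751250461230847/274328622381400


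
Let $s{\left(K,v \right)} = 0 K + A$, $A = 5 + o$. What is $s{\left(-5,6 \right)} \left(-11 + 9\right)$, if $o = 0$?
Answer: $-10$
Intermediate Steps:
$A = 5$ ($A = 5 + 0 = 5$)
$s{\left(K,v \right)} = 5$ ($s{\left(K,v \right)} = 0 K + 5 = 0 + 5 = 5$)
$s{\left(-5,6 \right)} \left(-11 + 9\right) = 5 \left(-11 + 9\right) = 5 \left(-2\right) = -10$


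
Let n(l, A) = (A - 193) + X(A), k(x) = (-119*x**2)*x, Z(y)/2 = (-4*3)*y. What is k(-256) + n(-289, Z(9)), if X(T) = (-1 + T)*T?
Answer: 1996535167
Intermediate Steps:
X(T) = T*(-1 + T)
Z(y) = -24*y (Z(y) = 2*((-4*3)*y) = 2*(-12*y) = -24*y)
k(x) = -119*x**3
n(l, A) = -193 + A + A*(-1 + A) (n(l, A) = (A - 193) + A*(-1 + A) = (-193 + A) + A*(-1 + A) = -193 + A + A*(-1 + A))
k(-256) + n(-289, Z(9)) = -119*(-256)**3 + (-193 + (-24*9)**2) = -119*(-16777216) + (-193 + (-216)**2) = 1996488704 + (-193 + 46656) = 1996488704 + 46463 = 1996535167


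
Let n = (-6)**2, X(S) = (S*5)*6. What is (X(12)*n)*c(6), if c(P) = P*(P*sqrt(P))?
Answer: 466560*sqrt(6) ≈ 1.1428e+6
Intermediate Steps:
X(S) = 30*S (X(S) = (5*S)*6 = 30*S)
n = 36
c(P) = P**(5/2) (c(P) = P*P**(3/2) = P**(5/2))
(X(12)*n)*c(6) = ((30*12)*36)*6**(5/2) = (360*36)*(36*sqrt(6)) = 12960*(36*sqrt(6)) = 466560*sqrt(6)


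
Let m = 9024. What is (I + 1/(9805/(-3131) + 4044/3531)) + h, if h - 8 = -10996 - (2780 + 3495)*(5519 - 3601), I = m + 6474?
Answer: -88065245298367/7319897 ≈ -1.2031e+7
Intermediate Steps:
I = 15498 (I = 9024 + 6474 = 15498)
h = -12046438 (h = 8 + (-10996 - (2780 + 3495)*(5519 - 3601)) = 8 + (-10996 - 6275*1918) = 8 + (-10996 - 1*12035450) = 8 + (-10996 - 12035450) = 8 - 12046446 = -12046438)
(I + 1/(9805/(-3131) + 4044/3531)) + h = (15498 + 1/(9805/(-3131) + 4044/3531)) - 12046438 = (15498 + 1/(9805*(-1/3131) + 4044*(1/3531))) - 12046438 = (15498 + 1/(-9805/3131 + 1348/1177)) - 12046438 = (15498 + 1/(-7319897/3685187)) - 12046438 = (15498 - 3685187/7319897) - 12046438 = 113440078519/7319897 - 12046438 = -88065245298367/7319897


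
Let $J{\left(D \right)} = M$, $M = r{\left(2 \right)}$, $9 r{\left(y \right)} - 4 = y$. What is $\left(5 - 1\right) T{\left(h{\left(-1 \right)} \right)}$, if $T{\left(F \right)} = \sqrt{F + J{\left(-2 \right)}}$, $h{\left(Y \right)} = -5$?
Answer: $\frac{4 i \sqrt{39}}{3} \approx 8.3267 i$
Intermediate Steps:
$r{\left(y \right)} = \frac{4}{9} + \frac{y}{9}$
$M = \frac{2}{3}$ ($M = \frac{4}{9} + \frac{1}{9} \cdot 2 = \frac{4}{9} + \frac{2}{9} = \frac{2}{3} \approx 0.66667$)
$J{\left(D \right)} = \frac{2}{3}$
$T{\left(F \right)} = \sqrt{\frac{2}{3} + F}$ ($T{\left(F \right)} = \sqrt{F + \frac{2}{3}} = \sqrt{\frac{2}{3} + F}$)
$\left(5 - 1\right) T{\left(h{\left(-1 \right)} \right)} = \left(5 - 1\right) \frac{\sqrt{6 + 9 \left(-5\right)}}{3} = 4 \frac{\sqrt{6 - 45}}{3} = 4 \frac{\sqrt{-39}}{3} = 4 \frac{i \sqrt{39}}{3} = \frac{4 i \sqrt{39}}{3}$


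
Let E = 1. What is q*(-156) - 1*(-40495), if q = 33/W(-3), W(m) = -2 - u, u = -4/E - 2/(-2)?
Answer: 35347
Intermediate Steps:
u = -3 (u = -4/1 - 2/(-2) = -4*1 - 2*(-½) = -4 + 1 = -3)
W(m) = 1 (W(m) = -2 - 1*(-3) = -2 + 3 = 1)
q = 33 (q = 33/1 = 33*1 = 33)
q*(-156) - 1*(-40495) = 33*(-156) - 1*(-40495) = -5148 + 40495 = 35347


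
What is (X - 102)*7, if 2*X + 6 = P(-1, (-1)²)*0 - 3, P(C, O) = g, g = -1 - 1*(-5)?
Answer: -1491/2 ≈ -745.50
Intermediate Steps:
g = 4 (g = -1 + 5 = 4)
P(C, O) = 4
X = -9/2 (X = -3 + (4*0 - 3)/2 = -3 + (0 - 3)/2 = -3 + (½)*(-3) = -3 - 3/2 = -9/2 ≈ -4.5000)
(X - 102)*7 = (-9/2 - 102)*7 = -213/2*7 = -1491/2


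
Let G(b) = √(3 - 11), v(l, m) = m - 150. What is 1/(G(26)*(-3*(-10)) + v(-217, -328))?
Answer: -239/117842 - 15*I*√2/58921 ≈ -0.0020281 - 0.00036003*I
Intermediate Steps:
v(l, m) = -150 + m
G(b) = 2*I*√2 (G(b) = √(-8) = 2*I*√2)
1/(G(26)*(-3*(-10)) + v(-217, -328)) = 1/((2*I*√2)*(-3*(-10)) + (-150 - 328)) = 1/((2*I*√2)*30 - 478) = 1/(60*I*√2 - 478) = 1/(-478 + 60*I*√2)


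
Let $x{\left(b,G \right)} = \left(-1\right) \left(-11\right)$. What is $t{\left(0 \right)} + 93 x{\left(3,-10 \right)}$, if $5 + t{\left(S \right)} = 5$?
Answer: $1023$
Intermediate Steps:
$t{\left(S \right)} = 0$ ($t{\left(S \right)} = -5 + 5 = 0$)
$x{\left(b,G \right)} = 11$
$t{\left(0 \right)} + 93 x{\left(3,-10 \right)} = 0 + 93 \cdot 11 = 0 + 1023 = 1023$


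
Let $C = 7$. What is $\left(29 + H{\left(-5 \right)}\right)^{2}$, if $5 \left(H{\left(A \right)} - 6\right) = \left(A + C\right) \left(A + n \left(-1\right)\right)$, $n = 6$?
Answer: $\frac{23409}{25} \approx 936.36$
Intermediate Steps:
$H{\left(A \right)} = 6 + \frac{\left(-6 + A\right) \left(7 + A\right)}{5}$ ($H{\left(A \right)} = 6 + \frac{\left(A + 7\right) \left(A + 6 \left(-1\right)\right)}{5} = 6 + \frac{\left(7 + A\right) \left(A - 6\right)}{5} = 6 + \frac{\left(7 + A\right) \left(-6 + A\right)}{5} = 6 + \frac{\left(-6 + A\right) \left(7 + A\right)}{5}$)
$\left(29 + H{\left(-5 \right)}\right)^{2} = \left(29 + \left(- \frac{12}{5} + \frac{1}{5} \left(-5\right) + \frac{\left(-5\right)^{2}}{5}\right)\right)^{2} = \left(29 - - \frac{8}{5}\right)^{2} = \left(29 + \frac{8}{5}\right)^{2} = \left(\frac{153}{5}\right)^{2} = \frac{23409}{25}$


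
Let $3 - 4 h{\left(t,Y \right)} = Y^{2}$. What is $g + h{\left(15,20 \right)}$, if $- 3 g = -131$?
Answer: $- \frac{667}{12} \approx -55.583$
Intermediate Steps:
$g = \frac{131}{3}$ ($g = \left(- \frac{1}{3}\right) \left(-131\right) = \frac{131}{3} \approx 43.667$)
$h{\left(t,Y \right)} = \frac{3}{4} - \frac{Y^{2}}{4}$
$g + h{\left(15,20 \right)} = \frac{131}{3} + \left(\frac{3}{4} - \frac{20^{2}}{4}\right) = \frac{131}{3} + \left(\frac{3}{4} - 100\right) = \frac{131}{3} - \frac{397}{4} = - \frac{667}{12}$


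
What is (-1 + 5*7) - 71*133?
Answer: -9409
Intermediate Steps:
(-1 + 5*7) - 71*133 = (-1 + 35) - 9443 = 34 - 9443 = -9409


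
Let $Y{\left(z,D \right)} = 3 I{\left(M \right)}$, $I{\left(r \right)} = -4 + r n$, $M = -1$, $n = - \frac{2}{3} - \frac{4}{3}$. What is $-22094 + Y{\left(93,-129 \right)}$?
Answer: $-22100$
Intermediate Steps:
$n = -2$ ($n = \left(-2\right) \frac{1}{3} - \frac{4}{3} = - \frac{2}{3} - \frac{4}{3} = -2$)
$I{\left(r \right)} = -4 - 2 r$ ($I{\left(r \right)} = -4 + r \left(-2\right) = -4 - 2 r$)
$Y{\left(z,D \right)} = -6$ ($Y{\left(z,D \right)} = 3 \left(-4 - -2\right) = 3 \left(-4 + 2\right) = 3 \left(-2\right) = -6$)
$-22094 + Y{\left(93,-129 \right)} = -22094 - 6 = -22100$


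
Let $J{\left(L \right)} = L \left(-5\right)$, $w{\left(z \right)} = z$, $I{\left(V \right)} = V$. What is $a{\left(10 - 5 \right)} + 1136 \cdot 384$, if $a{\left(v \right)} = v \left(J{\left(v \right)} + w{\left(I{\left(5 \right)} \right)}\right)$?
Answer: $436124$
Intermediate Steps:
$J{\left(L \right)} = - 5 L$
$a{\left(v \right)} = v \left(5 - 5 v\right)$ ($a{\left(v \right)} = v \left(- 5 v + 5\right) = v \left(5 - 5 v\right)$)
$a{\left(10 - 5 \right)} + 1136 \cdot 384 = 5 \left(10 - 5\right) \left(1 - \left(10 - 5\right)\right) + 1136 \cdot 384 = 5 \left(10 - 5\right) \left(1 - \left(10 - 5\right)\right) + 436224 = 5 \cdot 5 \left(1 - 5\right) + 436224 = 5 \cdot 5 \left(-4\right) + 436224 = -100 + 436224 = 436124$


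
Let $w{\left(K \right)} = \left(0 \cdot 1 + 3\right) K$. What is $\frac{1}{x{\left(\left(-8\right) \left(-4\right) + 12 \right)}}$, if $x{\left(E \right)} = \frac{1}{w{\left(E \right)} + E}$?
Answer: $176$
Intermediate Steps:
$w{\left(K \right)} = 3 K$ ($w{\left(K \right)} = \left(0 + 3\right) K = 3 K$)
$x{\left(E \right)} = \frac{1}{4 E}$ ($x{\left(E \right)} = \frac{1}{3 E + E} = \frac{1}{4 E}$)
$\frac{1}{x{\left(\left(-8\right) \left(-4\right) + 12 \right)}} = \frac{1}{\frac{1}{4} \frac{1}{\left(-8\right) \left(-4\right) + 12}} = \frac{1}{\frac{1}{4} \frac{1}{32 + 12}} = \frac{1}{\frac{1}{4} \cdot \frac{1}{44}} = \frac{1}{\frac{1}{176}} = 176$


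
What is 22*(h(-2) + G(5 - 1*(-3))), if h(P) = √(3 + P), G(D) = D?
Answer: 198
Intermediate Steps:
22*(h(-2) + G(5 - 1*(-3))) = 22*(√(3 - 2) + (5 - 1*(-3))) = 22*(√1 + (5 + 3)) = 22*(1 + 8) = 22*9 = 198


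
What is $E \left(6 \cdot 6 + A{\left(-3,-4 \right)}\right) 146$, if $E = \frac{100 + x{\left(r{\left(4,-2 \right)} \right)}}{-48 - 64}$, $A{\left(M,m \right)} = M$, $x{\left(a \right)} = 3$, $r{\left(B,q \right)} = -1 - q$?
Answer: $- \frac{248127}{56} \approx -4430.8$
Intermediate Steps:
$E = - \frac{103}{112}$ ($E = \frac{100 + 3}{-48 - 64} = \frac{103}{-112} = 103 \left(- \frac{1}{112}\right) = - \frac{103}{112} \approx -0.91964$)
$E \left(6 \cdot 6 + A{\left(-3,-4 \right)}\right) 146 = - \frac{103 \left(6 \cdot 6 - 3\right)}{112} \cdot 146 = - \frac{103 \left(36 - 3\right)}{112} \cdot 146 = \left(- \frac{103}{112}\right) 33 \cdot 146 = \left(- \frac{3399}{112}\right) 146 = - \frac{248127}{56}$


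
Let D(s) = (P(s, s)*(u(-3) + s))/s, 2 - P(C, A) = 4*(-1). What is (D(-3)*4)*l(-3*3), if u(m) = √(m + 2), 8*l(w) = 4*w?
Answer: -108 + 36*I ≈ -108.0 + 36.0*I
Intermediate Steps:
P(C, A) = 6 (P(C, A) = 2 - 4*(-1) = 2 - 1*(-4) = 2 + 4 = 6)
l(w) = w/2 (l(w) = (4*w)/8 = w/2)
u(m) = √(2 + m)
D(s) = (6*I + 6*s)/s (D(s) = (6*(√(2 - 3) + s))/s = (6*(√(-1) + s))/s = (6*(I + s))/s = (6*I + 6*s)/s)
(D(-3)*4)*l(-3*3) = ((6 + 6*I/(-3))*4)*((-3*3)/2) = ((6 + 6*I*(-⅓))*4)*((½)*(-9)) = ((6 - 2*I)*4)*(-9/2) = (24 - 8*I)*(-9/2) = -108 + 36*I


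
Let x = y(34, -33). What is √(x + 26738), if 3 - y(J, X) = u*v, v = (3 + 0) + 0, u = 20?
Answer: √26681 ≈ 163.34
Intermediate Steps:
v = 3 (v = 3 + 0 = 3)
y(J, X) = -57 (y(J, X) = 3 - 20*3 = 3 - 1*60 = 3 - 60 = -57)
x = -57
√(x + 26738) = √(-57 + 26738) = √26681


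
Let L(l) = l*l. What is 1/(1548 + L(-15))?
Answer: 1/1773 ≈ 0.00056402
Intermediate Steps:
L(l) = l²
1/(1548 + L(-15)) = 1/(1548 + (-15)²) = 1/(1548 + 225) = 1/1773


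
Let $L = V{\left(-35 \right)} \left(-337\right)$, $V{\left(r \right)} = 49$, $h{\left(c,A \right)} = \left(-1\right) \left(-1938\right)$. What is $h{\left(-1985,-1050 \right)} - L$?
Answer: $18451$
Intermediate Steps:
$h{\left(c,A \right)} = 1938$
$L = -16513$ ($L = 49 \left(-337\right) = -16513$)
$h{\left(-1985,-1050 \right)} - L = 1938 - -16513 = 1938 + 16513 = 18451$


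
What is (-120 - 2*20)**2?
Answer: 25600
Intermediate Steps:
(-120 - 2*20)**2 = (-120 - 40)**2 = (-160)**2 = 25600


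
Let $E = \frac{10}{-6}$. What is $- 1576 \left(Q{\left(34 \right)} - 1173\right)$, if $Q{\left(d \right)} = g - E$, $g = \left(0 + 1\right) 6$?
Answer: $\frac{5509696}{3} \approx 1.8366 \cdot 10^{6}$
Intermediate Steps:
$g = 6$ ($g = 1 \cdot 6 = 6$)
$E = - \frac{5}{3}$ ($E = 10 \left(- \frac{1}{6}\right) = - \frac{5}{3} \approx -1.6667$)
$Q{\left(d \right)} = \frac{23}{3}$ ($Q{\left(d \right)} = 6 - - \frac{5}{3} = 6 + \frac{5}{3} = \frac{23}{3}$)
$- 1576 \left(Q{\left(34 \right)} - 1173\right) = - 1576 \left(\frac{23}{3} - 1173\right) = \left(-1576\right) \left(- \frac{3496}{3}\right) = \frac{5509696}{3}$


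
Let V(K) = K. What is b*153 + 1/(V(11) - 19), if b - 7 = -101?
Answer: -115057/8 ≈ -14382.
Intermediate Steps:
b = -94 (b = 7 - 101 = -94)
b*153 + 1/(V(11) - 19) = -94*153 + 1/(11 - 19) = -14382 + 1/(-8) = -14382 - ⅛ = -115057/8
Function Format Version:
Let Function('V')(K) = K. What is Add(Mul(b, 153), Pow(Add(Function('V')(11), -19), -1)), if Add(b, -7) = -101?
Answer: Rational(-115057, 8) ≈ -14382.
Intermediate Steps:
b = -94 (b = Add(7, -101) = -94)
Add(Mul(b, 153), Pow(Add(Function('V')(11), -19), -1)) = Add(Mul(-94, 153), Pow(Add(11, -19), -1)) = Add(-14382, Pow(-8, -1)) = Add(-14382, Rational(-1, 8)) = Rational(-115057, 8)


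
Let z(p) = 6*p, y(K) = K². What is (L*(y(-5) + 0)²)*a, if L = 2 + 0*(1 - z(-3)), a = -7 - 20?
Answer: -33750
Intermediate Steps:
a = -27
L = 2 (L = 2 + 0*(1 - 6*(-3)) = 2 + 0*(1 - 1*(-18)) = 2 + 0*(1 + 18) = 2 + 0*19 = 2 + 0 = 2)
(L*(y(-5) + 0)²)*a = (2*((-5)² + 0)²)*(-27) = (2*(25 + 0)²)*(-27) = (2*25²)*(-27) = (2*625)*(-27) = 1250*(-27) = -33750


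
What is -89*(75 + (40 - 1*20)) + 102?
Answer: -8353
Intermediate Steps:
-89*(75 + (40 - 1*20)) + 102 = -89*(75 + (40 - 20)) + 102 = -89*(75 + 20) + 102 = -89*95 + 102 = -8455 + 102 = -8353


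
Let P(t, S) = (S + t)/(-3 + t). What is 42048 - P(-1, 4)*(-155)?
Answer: 167727/4 ≈ 41932.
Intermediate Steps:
P(t, S) = (S + t)/(-3 + t)
42048 - P(-1, 4)*(-155) = 42048 - (4 - 1)/(-3 - 1)*(-155) = 42048 - 3/(-4)*(-155) = 42048 - (-¼*3)*(-155) = 42048 - (-3)*(-155)/4 = 42048 - 1*465/4 = 42048 - 465/4 = 167727/4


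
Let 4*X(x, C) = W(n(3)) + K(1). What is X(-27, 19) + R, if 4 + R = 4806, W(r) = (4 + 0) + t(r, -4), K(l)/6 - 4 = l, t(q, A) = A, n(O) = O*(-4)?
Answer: 9619/2 ≈ 4809.5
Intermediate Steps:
n(O) = -4*O
K(l) = 24 + 6*l
W(r) = 0 (W(r) = (4 + 0) - 4 = 4 - 4 = 0)
X(x, C) = 15/2 (X(x, C) = (0 + (24 + 6*1))/4 = (0 + (24 + 6))/4 = (0 + 30)/4 = (¼)*30 = 15/2)
R = 4802 (R = -4 + 4806 = 4802)
X(-27, 19) + R = 15/2 + 4802 = 9619/2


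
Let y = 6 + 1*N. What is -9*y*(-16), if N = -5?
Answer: 144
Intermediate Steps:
y = 1 (y = 6 + 1*(-5) = 6 - 5 = 1)
-9*y*(-16) = -9*1*(-16) = -9*(-16) = 144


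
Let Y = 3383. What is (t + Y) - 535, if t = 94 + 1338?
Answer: 4280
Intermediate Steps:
t = 1432
(t + Y) - 535 = (1432 + 3383) - 535 = 4815 - 535 = 4280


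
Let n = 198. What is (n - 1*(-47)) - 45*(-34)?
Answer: 1775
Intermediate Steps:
(n - 1*(-47)) - 45*(-34) = (198 - 1*(-47)) - 45*(-34) = (198 + 47) + 1530 = 245 + 1530 = 1775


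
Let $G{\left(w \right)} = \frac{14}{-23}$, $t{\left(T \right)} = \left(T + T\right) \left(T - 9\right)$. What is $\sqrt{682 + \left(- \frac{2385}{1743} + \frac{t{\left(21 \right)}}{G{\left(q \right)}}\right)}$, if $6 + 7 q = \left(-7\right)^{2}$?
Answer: $\frac{i \sqrt{49745801}}{581} \approx 12.14 i$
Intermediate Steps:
$t{\left(T \right)} = 2 T \left(-9 + T\right)$
$q = \frac{43}{7}$ ($q = - \frac{6}{7} + \frac{\left(-7\right)^{2}}{7} = - \frac{6}{7} + \frac{1}{7} \cdot 49 = - \frac{6}{7} + 7 = \frac{43}{7} \approx 6.1429$)
$G{\left(w \right)} = - \frac{14}{23}$ ($G{\left(w \right)} = 14 \left(- \frac{1}{23}\right) = - \frac{14}{23}$)
$\sqrt{682 + \left(- \frac{2385}{1743} + \frac{t{\left(21 \right)}}{G{\left(q \right)}}\right)} = \sqrt{682 + \left(- \frac{2385}{1743} + \frac{2 \cdot 21 \left(-9 + 21\right)}{- \frac{14}{23}}\right)} = \sqrt{682 + \left(\left(-2385\right) \frac{1}{1743} + 2 \cdot 21 \cdot 12 \left(- \frac{23}{14}\right)\right)} = \sqrt{682 + \left(- \frac{795}{581} + 504 \left(- \frac{23}{14}\right)\right)} = \sqrt{682 - \frac{481863}{581}} = \sqrt{- \frac{85621}{581}} = \frac{i \sqrt{49745801}}{581}$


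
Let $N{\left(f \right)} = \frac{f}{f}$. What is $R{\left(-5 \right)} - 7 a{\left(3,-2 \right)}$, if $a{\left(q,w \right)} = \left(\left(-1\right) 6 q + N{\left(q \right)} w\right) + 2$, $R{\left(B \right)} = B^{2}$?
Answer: $151$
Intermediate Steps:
$N{\left(f \right)} = 1$
$a{\left(q,w \right)} = 2 + w - 6 q$ ($a{\left(q,w \right)} = \left(\left(-1\right) 6 q + 1 w\right) + 2 = \left(- 6 q + w\right) + 2 = \left(w - 6 q\right) + 2 = 2 + w - 6 q$)
$R{\left(-5 \right)} - 7 a{\left(3,-2 \right)} = \left(-5\right)^{2} - 7 \left(2 - 2 - 18\right) = 25 - 7 \left(2 - 2 - 18\right) = 25 - -126 = 25 + 126 = 151$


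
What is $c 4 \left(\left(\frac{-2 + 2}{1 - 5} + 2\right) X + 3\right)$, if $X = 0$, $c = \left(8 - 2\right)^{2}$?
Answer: $432$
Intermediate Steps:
$c = 36$ ($c = 6^{2} = 36$)
$c 4 \left(\left(\frac{-2 + 2}{1 - 5} + 2\right) X + 3\right) = 36 \cdot 4 \left(\left(\frac{-2 + 2}{1 - 5} + 2\right) 0 + 3\right) = 36 \cdot 4 \left(\left(\frac{0}{-4} + 2\right) 0 + 3\right) = 36 \cdot 4 \left(\left(0 \left(- \frac{1}{4}\right) + 2\right) 0 + 3\right) = 36 \cdot 4 \left(\left(0 + 2\right) 0 + 3\right) = 36 \cdot 4 \left(2 \cdot 0 + 3\right) = 36 \cdot 4 \left(0 + 3\right) = 36 \cdot 4 \cdot 3 = 36 \cdot 12 = 432$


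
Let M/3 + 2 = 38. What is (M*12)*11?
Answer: 14256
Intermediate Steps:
M = 108 (M = -6 + 3*38 = -6 + 114 = 108)
(M*12)*11 = (108*12)*11 = 1296*11 = 14256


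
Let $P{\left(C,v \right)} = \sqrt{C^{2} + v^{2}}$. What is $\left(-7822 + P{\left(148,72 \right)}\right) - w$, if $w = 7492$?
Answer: $-15314 + 4 \sqrt{1693} \approx -15149.0$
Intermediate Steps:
$\left(-7822 + P{\left(148,72 \right)}\right) - w = \left(-7822 + \sqrt{148^{2} + 72^{2}}\right) - 7492 = \left(-7822 + \sqrt{21904 + 5184}\right) - 7492 = \left(-7822 + \sqrt{27088}\right) - 7492 = \left(-7822 + 4 \sqrt{1693}\right) - 7492 = -15314 + 4 \sqrt{1693}$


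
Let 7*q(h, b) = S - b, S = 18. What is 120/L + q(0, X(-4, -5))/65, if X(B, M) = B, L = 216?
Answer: 2473/4095 ≈ 0.60391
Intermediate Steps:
q(h, b) = 18/7 - b/7 (q(h, b) = (18 - b)/7 = 18/7 - b/7)
120/L + q(0, X(-4, -5))/65 = 120/216 + (18/7 - 1/7*(-4))/65 = 120*(1/216) + (18/7 + 4/7)*(1/65) = 5/9 + (22/7)*(1/65) = 5/9 + 22/455 = 2473/4095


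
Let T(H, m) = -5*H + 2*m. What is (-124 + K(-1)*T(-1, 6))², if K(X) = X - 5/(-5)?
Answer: 15376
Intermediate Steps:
K(X) = 1 + X (K(X) = X - 5*(-⅕) = X + 1 = 1 + X)
(-124 + K(-1)*T(-1, 6))² = (-124 + (1 - 1)*(-5*(-1) + 2*6))² = (-124 + 0*(5 + 12))² = (-124 + 0*17)² = (-124 + 0)² = (-124)² = 15376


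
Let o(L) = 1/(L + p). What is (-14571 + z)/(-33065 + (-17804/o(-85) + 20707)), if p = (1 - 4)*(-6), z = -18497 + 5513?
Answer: -5511/236102 ≈ -0.023342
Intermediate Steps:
z = -12984
p = 18 (p = -3*(-6) = 18)
o(L) = 1/(18 + L) (o(L) = 1/(L + 18) = 1/(18 + L))
(-14571 + z)/(-33065 + (-17804/o(-85) + 20707)) = (-14571 - 12984)/(-33065 + (-17804/(1/(18 - 85)) + 20707)) = -27555/(-33065 + (-17804/(1/(-67)) + 20707)) = -27555/(-33065 + (-17804/(-1/67) + 20707)) = -27555/(-33065 + (-17804*(-67) + 20707)) = -27555/(-33065 + (1192868 + 20707)) = -27555/(-33065 + 1213575) = -27555/1180510 = -27555*1/1180510 = -5511/236102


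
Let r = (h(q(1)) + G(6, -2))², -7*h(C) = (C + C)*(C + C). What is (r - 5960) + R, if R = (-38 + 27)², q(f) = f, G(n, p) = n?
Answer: -284667/49 ≈ -5809.5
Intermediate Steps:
h(C) = -4*C²/7 (h(C) = -(C + C)*(C + C)/7 = -2*C*2*C/7 = -4*C²/7)
R = 121 (R = (-11)² = 121)
r = 1444/49 (r = (-4/7*1² + 6)² = (-4/7*1 + 6)² = (-4/7 + 6)² = (38/7)² = 1444/49 ≈ 29.469)
(r - 5960) + R = (1444/49 - 5960) + 121 = -290596/49 + 121 = -284667/49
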